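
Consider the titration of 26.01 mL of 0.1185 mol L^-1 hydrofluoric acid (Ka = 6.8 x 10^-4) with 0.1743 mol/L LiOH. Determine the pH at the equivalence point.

n(HF) = 0.1185 x 0.02601 = 0.003082 mol; V(LiOH) at equivalence = 0.003082/0.1743 = 0.01768 L.
At equivalence all the acid is converted to F-; total volume = 0.02601 + 0.01768 = 0.04369 L, so [F-] = 0.003082/0.04369 = 0.07054 M.
Kb = Kw/Ka = 1.0e-14 / 6.8 x 10^-4 = 1.47e-11.
[OH^-] = sqrt(Kb x [F-]) = sqrt(1.47e-11 x 0.07054) = 1.02e-6 M.
pOH = 5.99, so pH = 14.00 - 5.99 = 8.01.

8.01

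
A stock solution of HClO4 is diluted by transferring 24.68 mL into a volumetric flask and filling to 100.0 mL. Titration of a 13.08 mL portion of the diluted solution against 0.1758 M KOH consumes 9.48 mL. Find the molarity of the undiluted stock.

0.516 M

n(KOH) = 0.1758 x 0.009480 = 0.001667 mol.
n(HClO4) in the aliquot = 0.001667 mol.
[diluted HClO4] = 0.001667 / 0.01308 = 0.1274 M.
Dilution factor = 100.0/24.68 = 4.052, so [stock] = 0.1274 x 4.052 = 0.516 M.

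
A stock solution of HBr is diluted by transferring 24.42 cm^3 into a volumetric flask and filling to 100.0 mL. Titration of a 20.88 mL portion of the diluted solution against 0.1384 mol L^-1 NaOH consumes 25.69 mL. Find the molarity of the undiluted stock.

0.697 M

n(NaOH) = 0.1384 x 0.02569 = 0.003555 mol.
n(HBr) in the aliquot = 0.003555 mol.
[diluted HBr] = 0.003555 / 0.02088 = 0.1703 M.
Dilution factor = 100.0/24.42 = 4.095, so [stock] = 0.1703 x 4.095 = 0.697 M.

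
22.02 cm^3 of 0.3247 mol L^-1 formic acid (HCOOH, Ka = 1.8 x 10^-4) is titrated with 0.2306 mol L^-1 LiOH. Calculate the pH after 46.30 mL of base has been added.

12.71

n(acid) = 0.3247 x 0.02202 = 0.007150 mol; n(LiOH) added = 0.2306 x 0.04630 = 0.01068 mol.
Base is in excess by 0.01068 - 0.007150 = 0.003527 mol in a total volume of 0.06832 L.
[OH^-] = 0.003527/0.06832 = 0.05162 M, so pOH = 1.29 and pH = 14.00 - 1.29 = 12.71.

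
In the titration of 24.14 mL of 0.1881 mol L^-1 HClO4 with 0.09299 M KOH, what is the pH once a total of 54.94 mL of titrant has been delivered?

n(acid) = 0.1881 x 0.02414 = 0.004541 mol; n(KOH) added = 0.09299 x 0.05494 = 0.005109 mol.
Base is in excess by 0.005109 - 0.004541 = 0.0005681 mol in a total volume of 0.07908 L.
[OH^-] = 0.0005681/0.07908 = 0.007184 M, so pOH = 2.14 and pH = 14.00 - 2.14 = 11.86.

11.86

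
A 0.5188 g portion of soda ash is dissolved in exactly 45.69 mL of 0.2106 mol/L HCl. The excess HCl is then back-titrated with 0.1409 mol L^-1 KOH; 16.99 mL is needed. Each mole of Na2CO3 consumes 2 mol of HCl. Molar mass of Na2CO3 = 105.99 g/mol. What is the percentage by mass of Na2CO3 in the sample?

Total n(HCl) added = 0.2106 x 0.04569 = 0.009622 mol.
n(KOH) used = 0.1409 x 0.01699 = 0.002394 mol, which equals the excess n(HCl).
So n(HCl) consumed by the sample = 0.009622 - 0.002394 = 0.007228 mol.
n(Na2CO3) = 0.007228 / 2 = 0.003614 mol.
mass Na2CO3 = 0.003614 x 105.99 = 0.3831 g, so %Na2CO3 = 0.3831/0.5188 x 100 = 73.8%.

73.8%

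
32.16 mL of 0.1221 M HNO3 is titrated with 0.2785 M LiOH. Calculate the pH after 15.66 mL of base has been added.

n(acid) = 0.1221 x 0.03216 = 0.003927 mol; n(LiOH) added = 0.2785 x 0.01566 = 0.004361 mol.
Base is in excess by 0.004361 - 0.003927 = 0.0004346 mol in a total volume of 0.04782 L.
[OH^-] = 0.0004346/0.04782 = 0.009088 M, so pOH = 2.04 and pH = 14.00 - 2.04 = 11.96.

11.96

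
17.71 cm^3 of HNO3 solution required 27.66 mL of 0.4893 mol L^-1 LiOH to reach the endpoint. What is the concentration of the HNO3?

n(LiOH) delivered = 0.4893 x 0.02766 = 0.01353 mol.
For a 1:1 reaction, n(HNO3) = 0.01353 mol.
[HNO3] = 0.01353 mol / 0.01771 L = 0.764 M.

0.764 M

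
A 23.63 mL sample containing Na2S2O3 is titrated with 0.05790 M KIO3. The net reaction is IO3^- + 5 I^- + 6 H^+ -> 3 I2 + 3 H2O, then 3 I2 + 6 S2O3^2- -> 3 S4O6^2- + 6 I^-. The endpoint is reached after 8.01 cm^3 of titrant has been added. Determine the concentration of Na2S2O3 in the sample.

n(KIO3) = 0.05790 x 0.008010 = 0.0004638 mol.
From the balanced equation, 1 mol KIO3 reacts with 6 mol Na2S2O3, so n(Na2S2O3) = 0.0004638 x 6/1 = 0.002783 mol.
[Na2S2O3] = 0.002783 / 0.02363 L = 0.118 M.

0.118 M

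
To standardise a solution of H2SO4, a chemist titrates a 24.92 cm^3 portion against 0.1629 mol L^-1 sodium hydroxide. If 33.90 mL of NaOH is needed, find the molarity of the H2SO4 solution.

n(NaOH) delivered = 0.1629 x 0.03390 = 0.005522 mol.
The reaction is 1 H2SO4 + 2 NaOH, so n(H2SO4) = 0.005522 x 1/2 = 0.002761 mol.
[H2SO4] = 0.002761 mol / 0.02492 L = 0.111 M.

0.111 M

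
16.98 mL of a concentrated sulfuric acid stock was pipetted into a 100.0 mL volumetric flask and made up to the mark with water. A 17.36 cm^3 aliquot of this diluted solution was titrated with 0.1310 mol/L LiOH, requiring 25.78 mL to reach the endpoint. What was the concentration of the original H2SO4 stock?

n(LiOH) = 0.1310 x 0.02578 = 0.003377 mol.
n(H2SO4) in the aliquot = 0.003377 x 1/2 = 0.001689 mol.
[diluted H2SO4] = 0.001689 / 0.01736 = 0.09727 M.
Dilution factor = 100.0/16.98 = 5.889, so [stock] = 0.09727 x 5.889 = 0.573 M.

0.573 M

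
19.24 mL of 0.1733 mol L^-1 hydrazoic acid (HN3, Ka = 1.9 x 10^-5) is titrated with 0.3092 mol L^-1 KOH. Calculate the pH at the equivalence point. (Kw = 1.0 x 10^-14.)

8.88

n(HN3) = 0.1733 x 0.01924 = 0.003334 mol; V(KOH) at equivalence = 0.003334/0.3092 = 0.01078 L.
At equivalence all the acid is converted to N3-; total volume = 0.01924 + 0.01078 = 0.03002 L, so [N3-] = 0.003334/0.03002 = 0.1111 M.
Kb = Kw/Ka = 1.0e-14 / 1.9 x 10^-5 = 5.26e-10.
[OH^-] = sqrt(Kb x [N3-]) = sqrt(5.26e-10 x 0.1111) = 7.65e-6 M.
pOH = 5.12, so pH = 14.00 - 5.12 = 8.88.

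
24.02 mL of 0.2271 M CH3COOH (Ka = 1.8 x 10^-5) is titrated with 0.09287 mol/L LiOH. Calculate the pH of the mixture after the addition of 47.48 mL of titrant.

Initial n(CH3COOH) = 0.2271 x 0.02402 = 0.005455 mol.
n(LiOH) added = 0.09287 x 0.04748 = 0.004409 mol, converting that many moles of CH3COOH to CH3COO-.
Remaining n(CH3COOH) = 0.001045 mol; n(CH3COO-) = 0.004409 mol.
By Henderson-Hasselbalch, pH = pKa + log([A^-]/[HA]) = 4.74 + log(0.004409/0.001045) = 4.74 + (+0.63) = 5.37.

5.37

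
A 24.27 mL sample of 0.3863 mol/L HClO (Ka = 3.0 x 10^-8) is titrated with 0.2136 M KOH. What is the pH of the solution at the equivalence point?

n(HClO) = 0.3863 x 0.02427 = 0.009376 mol; V(KOH) at equivalence = 0.009376/0.2136 = 0.04389 L.
At equivalence all the acid is converted to ClO-; total volume = 0.02427 + 0.04389 = 0.06816 L, so [ClO-] = 0.009376/0.06816 = 0.1375 M.
Kb = Kw/Ka = 1.0e-14 / 3.0 x 10^-8 = 3.33e-7.
[OH^-] = sqrt(Kb x [ClO-]) = sqrt(3.33e-7 x 0.1375) = 0.000214 M.
pOH = 3.67, so pH = 14.00 - 3.67 = 10.33.

10.33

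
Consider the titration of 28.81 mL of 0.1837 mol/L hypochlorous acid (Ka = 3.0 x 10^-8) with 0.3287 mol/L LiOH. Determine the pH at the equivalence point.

n(HClO) = 0.1837 x 0.02881 = 0.005292 mol; V(LiOH) at equivalence = 0.005292/0.3287 = 0.01610 L.
At equivalence all the acid is converted to ClO-; total volume = 0.02881 + 0.01610 = 0.04491 L, so [ClO-] = 0.005292/0.04491 = 0.1178 M.
Kb = Kw/Ka = 1.0e-14 / 3.0 x 10^-8 = 3.33e-7.
[OH^-] = sqrt(Kb x [ClO-]) = sqrt(3.33e-7 x 0.1178) = 0.000198 M.
pOH = 3.70, so pH = 14.00 - 3.70 = 10.30.

10.30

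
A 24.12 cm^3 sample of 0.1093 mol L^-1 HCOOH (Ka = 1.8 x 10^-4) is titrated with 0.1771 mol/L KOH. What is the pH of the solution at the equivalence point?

8.29

n(HCOOH) = 0.1093 x 0.02412 = 0.002636 mol; V(KOH) at equivalence = 0.002636/0.1771 = 0.01489 L.
At equivalence all the acid is converted to HCOO-; total volume = 0.02412 + 0.01489 = 0.03901 L, so [HCOO-] = 0.002636/0.03901 = 0.06759 M.
Kb = Kw/Ka = 1.0e-14 / 1.8 x 10^-4 = 5.56e-11.
[OH^-] = sqrt(Kb x [HCOO-]) = sqrt(5.56e-11 x 0.06759) = 1.94e-6 M.
pOH = 5.71, so pH = 14.00 - 5.71 = 8.29.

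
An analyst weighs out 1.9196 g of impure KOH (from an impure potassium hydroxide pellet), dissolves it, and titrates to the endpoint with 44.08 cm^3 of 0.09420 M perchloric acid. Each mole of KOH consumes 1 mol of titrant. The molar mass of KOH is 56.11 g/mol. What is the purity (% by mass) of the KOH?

12.1%

n(HClO4) = 0.09420 x 0.04408 = 0.004152 mol.
n(KOH) = 0.004152 / 1 = 0.004152 mol.
mass of KOH = 0.004152 x 56.11 = 0.2330 g.
% purity = 0.2330 / 1.9196 x 100 = 12.1%.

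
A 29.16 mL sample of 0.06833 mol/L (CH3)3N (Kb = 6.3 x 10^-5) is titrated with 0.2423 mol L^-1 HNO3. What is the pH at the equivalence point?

5.54

n((CH3)3N) = 0.06833 x 0.02916 = 0.001993 mol; V(HNO3) at equivalence = 0.001993/0.2423 = 0.008223 L.
At equivalence the base is fully converted to (CH3)3NH+; total volume = 0.03738 L, so [(CH3)3NH+] = 0.001993/0.03738 = 0.05330 M.
Ka((CH3)3NH+) = Kw/Kb = 1.0e-14 / 6.3 x 10^-5 = 1.59e-10.
[H^+] = sqrt(Ka x [(CH3)3NH+]) = sqrt(1.59e-10 x 0.05330) = 2.91e-6 M.
pH = -log(2.91e-6) = 5.54.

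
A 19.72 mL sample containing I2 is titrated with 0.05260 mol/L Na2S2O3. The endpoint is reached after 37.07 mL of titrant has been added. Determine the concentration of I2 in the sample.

n(Na2S2O3) = 0.05260 x 0.03707 = 0.001950 mol.
From the balanced equation, 2 mol Na2S2O3 reacts with 1 mol I2, so n(I2) = 0.001950 x 1/2 = 0.0009749 mol.
[I2] = 0.0009749 / 0.01972 L = 0.0494 M.

0.0494 M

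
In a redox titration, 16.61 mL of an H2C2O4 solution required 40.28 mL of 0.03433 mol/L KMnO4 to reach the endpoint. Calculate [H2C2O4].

0.208 M

n(KMnO4) = 0.03433 x 0.04028 = 0.001383 mol.
From the balanced equation, 2 mol KMnO4 reacts with 5 mol H2C2O4, so n(H2C2O4) = 0.001383 x 5/2 = 0.003457 mol.
[H2C2O4] = 0.003457 / 0.01661 L = 0.208 M.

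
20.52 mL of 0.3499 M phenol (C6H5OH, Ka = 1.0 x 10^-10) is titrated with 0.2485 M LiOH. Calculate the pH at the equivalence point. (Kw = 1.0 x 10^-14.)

11.58

n(C6H5OH) = 0.3499 x 0.02052 = 0.007180 mol; V(LiOH) at equivalence = 0.007180/0.2485 = 0.02889 L.
At equivalence all the acid is converted to C6H5O-; total volume = 0.02052 + 0.02889 = 0.04941 L, so [C6H5O-] = 0.007180/0.04941 = 0.1453 M.
Kb = Kw/Ka = 1.0e-14 / 1.0 x 10^-10 = 0.000100.
[OH^-] = sqrt(Kb x [C6H5O-]) = sqrt(0.000100 x 0.1453) = 0.00381 M.
pOH = 2.42, so pH = 14.00 - 2.42 = 11.58.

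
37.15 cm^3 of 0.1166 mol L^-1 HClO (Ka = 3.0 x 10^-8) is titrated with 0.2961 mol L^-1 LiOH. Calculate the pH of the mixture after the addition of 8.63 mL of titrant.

Initial n(HClO) = 0.1166 x 0.03715 = 0.004332 mol.
n(LiOH) added = 0.2961 x 0.008630 = 0.002555 mol, converting that many moles of HClO to ClO-.
Remaining n(HClO) = 0.001776 mol; n(ClO-) = 0.002555 mol.
By Henderson-Hasselbalch, pH = pKa + log([A^-]/[HA]) = 7.52 + log(0.002555/0.001776) = 7.52 + (+0.16) = 7.68.

7.68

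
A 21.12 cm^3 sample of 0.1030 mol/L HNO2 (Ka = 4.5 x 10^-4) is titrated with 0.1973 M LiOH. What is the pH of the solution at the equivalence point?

n(HNO2) = 0.1030 x 0.02112 = 0.002175 mol; V(LiOH) at equivalence = 0.002175/0.1973 = 0.01103 L.
At equivalence all the acid is converted to NO2-; total volume = 0.02112 + 0.01103 = 0.03215 L, so [NO2-] = 0.002175/0.03215 = 0.06767 M.
Kb = Kw/Ka = 1.0e-14 / 4.5 x 10^-4 = 2.22e-11.
[OH^-] = sqrt(Kb x [NO2-]) = sqrt(2.22e-11 x 0.06767) = 1.23e-6 M.
pOH = 5.91, so pH = 14.00 - 5.91 = 8.09.

8.09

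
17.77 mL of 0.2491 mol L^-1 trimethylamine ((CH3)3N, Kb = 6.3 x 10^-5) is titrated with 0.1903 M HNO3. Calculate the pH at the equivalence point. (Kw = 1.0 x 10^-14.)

n((CH3)3N) = 0.2491 x 0.01777 = 0.004427 mol; V(HNO3) at equivalence = 0.004427/0.1903 = 0.02326 L.
At equivalence the base is fully converted to (CH3)3NH+; total volume = 0.04103 L, so [(CH3)3NH+] = 0.004427/0.04103 = 0.1079 M.
Ka((CH3)3NH+) = Kw/Kb = 1.0e-14 / 6.3 x 10^-5 = 1.59e-10.
[H^+] = sqrt(Ka x [(CH3)3NH+]) = sqrt(1.59e-10 x 0.1079) = 4.14e-6 M.
pH = -log(4.14e-6) = 5.38.

5.38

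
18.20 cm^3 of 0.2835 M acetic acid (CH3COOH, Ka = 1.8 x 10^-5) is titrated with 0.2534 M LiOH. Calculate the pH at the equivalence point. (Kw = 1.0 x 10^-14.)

8.94

n(CH3COOH) = 0.2835 x 0.01820 = 0.005160 mol; V(LiOH) at equivalence = 0.005160/0.2534 = 0.02036 L.
At equivalence all the acid is converted to CH3COO-; total volume = 0.01820 + 0.02036 = 0.03856 L, so [CH3COO-] = 0.005160/0.03856 = 0.1338 M.
Kb = Kw/Ka = 1.0e-14 / 1.8 x 10^-5 = 5.56e-10.
[OH^-] = sqrt(Kb x [CH3COO-]) = sqrt(5.56e-10 x 0.1338) = 8.62e-6 M.
pOH = 5.06, so pH = 14.00 - 5.06 = 8.94.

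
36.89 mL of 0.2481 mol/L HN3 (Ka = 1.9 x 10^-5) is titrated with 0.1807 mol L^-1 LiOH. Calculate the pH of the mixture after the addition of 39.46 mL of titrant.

5.27

Initial n(HN3) = 0.2481 x 0.03689 = 0.009152 mol.
n(LiOH) added = 0.1807 x 0.03946 = 0.007130 mol, converting that many moles of HN3 to N3-.
Remaining n(HN3) = 0.002022 mol; n(N3-) = 0.007130 mol.
By Henderson-Hasselbalch, pH = pKa + log([A^-]/[HA]) = 4.72 + log(0.007130/0.002022) = 4.72 + (+0.55) = 5.27.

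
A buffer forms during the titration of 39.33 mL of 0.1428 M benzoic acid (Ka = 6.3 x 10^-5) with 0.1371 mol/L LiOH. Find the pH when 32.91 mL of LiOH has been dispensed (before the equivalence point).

4.81

Initial n(C6H5COOH) = 0.1428 x 0.03933 = 0.005616 mol.
n(LiOH) added = 0.1371 x 0.03291 = 0.004512 mol, converting that many moles of C6H5COOH to C6H5COO-.
Remaining n(C6H5COOH) = 0.001104 mol; n(C6H5COO-) = 0.004512 mol.
By Henderson-Hasselbalch, pH = pKa + log([A^-]/[HA]) = 4.20 + log(0.004512/0.001104) = 4.20 + (+0.61) = 4.81.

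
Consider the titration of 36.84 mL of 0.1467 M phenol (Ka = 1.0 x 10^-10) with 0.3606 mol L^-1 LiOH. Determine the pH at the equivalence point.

11.51

n(C6H5OH) = 0.1467 x 0.03684 = 0.005404 mol; V(LiOH) at equivalence = 0.005404/0.3606 = 0.01499 L.
At equivalence all the acid is converted to C6H5O-; total volume = 0.03684 + 0.01499 = 0.05183 L, so [C6H5O-] = 0.005404/0.05183 = 0.1043 M.
Kb = Kw/Ka = 1.0e-14 / 1.0 x 10^-10 = 0.000100.
[OH^-] = sqrt(Kb x [C6H5O-]) = sqrt(0.000100 x 0.1043) = 0.00323 M.
pOH = 2.49, so pH = 14.00 - 2.49 = 11.51.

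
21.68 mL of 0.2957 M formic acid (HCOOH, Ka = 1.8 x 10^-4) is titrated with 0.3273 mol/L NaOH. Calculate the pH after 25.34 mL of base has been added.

12.60

n(acid) = 0.2957 x 0.02168 = 0.006411 mol; n(NaOH) added = 0.3273 x 0.02534 = 0.008294 mol.
Base is in excess by 0.008294 - 0.006411 = 0.001883 mol in a total volume of 0.04702 L.
[OH^-] = 0.001883/0.04702 = 0.04005 M, so pOH = 1.40 and pH = 14.00 - 1.40 = 12.60.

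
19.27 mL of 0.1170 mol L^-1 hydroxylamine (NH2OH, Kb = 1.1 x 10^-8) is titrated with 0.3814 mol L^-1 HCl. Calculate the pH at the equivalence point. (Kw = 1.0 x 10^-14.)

3.54

n(NH2OH) = 0.1170 x 0.01927 = 0.002255 mol; V(HCl) at equivalence = 0.002255/0.3814 = 0.005911 L.
At equivalence the base is fully converted to NH3OH+; total volume = 0.02518 L, so [NH3OH+] = 0.002255/0.02518 = 0.08953 M.
Ka(NH3OH+) = Kw/Kb = 1.0e-14 / 1.1 x 10^-8 = 9.09e-7.
[H^+] = sqrt(Ka x [NH3OH+]) = sqrt(9.09e-7 x 0.08953) = 0.000285 M.
pH = -log(0.000285) = 3.54.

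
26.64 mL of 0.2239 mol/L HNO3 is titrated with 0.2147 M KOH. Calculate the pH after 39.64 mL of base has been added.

n(acid) = 0.2239 x 0.02664 = 0.005965 mol; n(KOH) added = 0.2147 x 0.03964 = 0.008511 mol.
Base is in excess by 0.008511 - 0.005965 = 0.002546 mol in a total volume of 0.06628 L.
[OH^-] = 0.002546/0.06628 = 0.03841 M, so pOH = 1.42 and pH = 14.00 - 1.42 = 12.58.

12.58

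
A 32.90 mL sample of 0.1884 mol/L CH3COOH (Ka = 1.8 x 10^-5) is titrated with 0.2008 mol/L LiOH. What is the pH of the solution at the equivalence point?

8.87

n(CH3COOH) = 0.1884 x 0.03290 = 0.006198 mol; V(LiOH) at equivalence = 0.006198/0.2008 = 0.03087 L.
At equivalence all the acid is converted to CH3COO-; total volume = 0.03290 + 0.03087 = 0.06377 L, so [CH3COO-] = 0.006198/0.06377 = 0.09720 M.
Kb = Kw/Ka = 1.0e-14 / 1.8 x 10^-5 = 5.56e-10.
[OH^-] = sqrt(Kb x [CH3COO-]) = sqrt(5.56e-10 x 0.09720) = 7.35e-6 M.
pOH = 5.13, so pH = 14.00 - 5.13 = 8.87.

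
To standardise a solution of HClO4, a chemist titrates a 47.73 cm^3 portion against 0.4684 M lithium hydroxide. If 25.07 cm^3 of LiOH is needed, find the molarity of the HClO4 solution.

n(LiOH) delivered = 0.4684 x 0.02507 = 0.01174 mol.
For a 1:1 reaction, n(HClO4) = 0.01174 mol.
[HClO4] = 0.01174 mol / 0.04773 L = 0.246 M.

0.246 M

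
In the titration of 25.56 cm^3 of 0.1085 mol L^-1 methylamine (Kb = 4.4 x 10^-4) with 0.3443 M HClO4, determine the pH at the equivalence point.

n(CH3NH2) = 0.1085 x 0.02556 = 0.002773 mol; V(HClO4) at equivalence = 0.002773/0.3443 = 0.008055 L.
At equivalence the base is fully converted to CH3NH3+; total volume = 0.03361 L, so [CH3NH3+] = 0.002773/0.03361 = 0.08250 M.
Ka(CH3NH3+) = Kw/Kb = 1.0e-14 / 4.4 x 10^-4 = 2.27e-11.
[H^+] = sqrt(Ka x [CH3NH3+]) = sqrt(2.27e-11 x 0.08250) = 1.37e-6 M.
pH = -log(1.37e-6) = 5.86.

5.86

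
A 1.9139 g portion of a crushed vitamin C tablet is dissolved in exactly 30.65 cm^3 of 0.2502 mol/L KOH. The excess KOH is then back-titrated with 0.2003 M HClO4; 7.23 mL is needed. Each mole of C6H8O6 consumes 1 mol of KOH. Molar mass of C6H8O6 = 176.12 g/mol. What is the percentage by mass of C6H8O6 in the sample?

57.2%

Total n(KOH) added = 0.2502 x 0.03065 = 0.007669 mol.
n(HClO4) used = 0.2003 x 0.007230 = 0.001448 mol, which equals the excess n(KOH).
So n(KOH) consumed by the sample = 0.007669 - 0.001448 = 0.006220 mol.
n(C6H8O6) = 0.006220 / 1 = 0.006220 mol.
mass C6H8O6 = 0.006220 x 176.12 = 1.096 g, so %C6H8O6 = 1.096/1.9139 x 100 = 57.2%.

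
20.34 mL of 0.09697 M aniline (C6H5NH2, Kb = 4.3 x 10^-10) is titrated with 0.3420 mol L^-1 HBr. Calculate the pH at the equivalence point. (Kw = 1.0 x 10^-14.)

2.88

n(C6H5NH2) = 0.09697 x 0.02034 = 0.001972 mol; V(HBr) at equivalence = 0.001972/0.3420 = 0.005767 L.
At equivalence the base is fully converted to C6H5NH3+; total volume = 0.02611 L, so [C6H5NH3+] = 0.001972/0.02611 = 0.07555 M.
Ka(C6H5NH3+) = Kw/Kb = 1.0e-14 / 4.3 x 10^-10 = 2.33e-5.
[H^+] = sqrt(Ka x [C6H5NH3+]) = sqrt(2.33e-5 x 0.07555) = 0.00133 M.
pH = -log(0.00133) = 2.88.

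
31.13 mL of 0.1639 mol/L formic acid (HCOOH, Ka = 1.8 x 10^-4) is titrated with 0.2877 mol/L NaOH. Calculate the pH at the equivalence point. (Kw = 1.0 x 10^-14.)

8.38

n(HCOOH) = 0.1639 x 0.03113 = 0.005102 mol; V(NaOH) at equivalence = 0.005102/0.2877 = 0.01773 L.
At equivalence all the acid is converted to HCOO-; total volume = 0.03113 + 0.01773 = 0.04886 L, so [HCOO-] = 0.005102/0.04886 = 0.1044 M.
Kb = Kw/Ka = 1.0e-14 / 1.8 x 10^-4 = 5.56e-11.
[OH^-] = sqrt(Kb x [HCOO-]) = sqrt(5.56e-11 x 0.1044) = 2.41e-6 M.
pOH = 5.62, so pH = 14.00 - 5.62 = 8.38.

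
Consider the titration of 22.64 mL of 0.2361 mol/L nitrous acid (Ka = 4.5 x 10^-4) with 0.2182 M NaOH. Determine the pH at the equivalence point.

n(HNO2) = 0.2361 x 0.02264 = 0.005345 mol; V(NaOH) at equivalence = 0.005345/0.2182 = 0.02450 L.
At equivalence all the acid is converted to NO2-; total volume = 0.02264 + 0.02450 = 0.04714 L, so [NO2-] = 0.005345/0.04714 = 0.1134 M.
Kb = Kw/Ka = 1.0e-14 / 4.5 x 10^-4 = 2.22e-11.
[OH^-] = sqrt(Kb x [NO2-]) = sqrt(2.22e-11 x 0.1134) = 1.59e-6 M.
pOH = 5.80, so pH = 14.00 - 5.80 = 8.20.

8.20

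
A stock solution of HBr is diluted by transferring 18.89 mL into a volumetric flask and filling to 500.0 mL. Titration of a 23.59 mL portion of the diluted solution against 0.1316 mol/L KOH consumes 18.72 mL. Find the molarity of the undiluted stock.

2.76 M

n(KOH) = 0.1316 x 0.01872 = 0.002464 mol.
n(HBr) in the aliquot = 0.002464 mol.
[diluted HBr] = 0.002464 / 0.02359 = 0.1044 M.
Dilution factor = 500.0/18.89 = 26.47, so [stock] = 0.1044 x 26.47 = 2.76 M.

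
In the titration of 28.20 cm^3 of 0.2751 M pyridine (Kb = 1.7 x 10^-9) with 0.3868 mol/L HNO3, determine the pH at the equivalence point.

n(C5H5N) = 0.2751 x 0.02820 = 0.007758 mol; V(HNO3) at equivalence = 0.007758/0.3868 = 0.02006 L.
At equivalence the base is fully converted to C5H5NH+; total volume = 0.04826 L, so [C5H5NH+] = 0.007758/0.04826 = 0.1608 M.
Ka(C5H5NH+) = Kw/Kb = 1.0e-14 / 1.7 x 10^-9 = 5.88e-6.
[H^+] = sqrt(Ka x [C5H5NH+]) = sqrt(5.88e-6 x 0.1608) = 0.000972 M.
pH = -log(0.000972) = 3.01.

3.01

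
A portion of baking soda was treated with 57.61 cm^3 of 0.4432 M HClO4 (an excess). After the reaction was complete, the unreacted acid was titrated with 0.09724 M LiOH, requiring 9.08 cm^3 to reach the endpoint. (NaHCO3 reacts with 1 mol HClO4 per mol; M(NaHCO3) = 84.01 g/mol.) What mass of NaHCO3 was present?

Total n(HClO4) added = 0.4432 x 0.05761 = 0.02553 mol.
n(LiOH) used = 0.09724 x 0.009080 = 0.0008829 mol, which equals the excess n(HClO4).
So n(HClO4) consumed by the sample = 0.02553 - 0.0008829 = 0.02465 mol.
n(NaHCO3) = 0.02465 / 1 = 0.02465 mol.
mass = 0.02465 mol x 84.01 g/mol = 2.07 g.

2.07 g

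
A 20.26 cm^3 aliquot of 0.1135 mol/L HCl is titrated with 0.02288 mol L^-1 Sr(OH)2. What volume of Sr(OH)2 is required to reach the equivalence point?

50.3 mL

n(HCl) = 0.1135 mol/L x 0.02026 L = 0.002300 mol.
The neutralisation is 2 HCl : 1 Sr(OH)2, so n(Sr(OH)2) = 0.002300 x 1/2 = 0.001150 mol.
V(Sr(OH)2) = 0.001150 / 0.02288 = 0.05025 L = 50.3 mL.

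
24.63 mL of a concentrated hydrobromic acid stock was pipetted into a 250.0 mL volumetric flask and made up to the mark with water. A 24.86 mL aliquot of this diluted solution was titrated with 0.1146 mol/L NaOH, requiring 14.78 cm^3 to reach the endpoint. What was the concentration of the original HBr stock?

0.692 M

n(NaOH) = 0.1146 x 0.01478 = 0.001694 mol.
n(HBr) in the aliquot = 0.001694 mol.
[diluted HBr] = 0.001694 / 0.02486 = 0.06813 M.
Dilution factor = 250.0/24.63 = 10.15, so [stock] = 0.06813 x 10.15 = 0.692 M.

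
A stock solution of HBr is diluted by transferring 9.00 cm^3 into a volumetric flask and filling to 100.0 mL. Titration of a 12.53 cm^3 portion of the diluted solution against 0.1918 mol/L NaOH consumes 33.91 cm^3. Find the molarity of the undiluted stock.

5.77 M

n(NaOH) = 0.1918 x 0.03391 = 0.006504 mol.
n(HBr) in the aliquot = 0.006504 mol.
[diluted HBr] = 0.006504 / 0.01253 = 0.5191 M.
Dilution factor = 100.0/9.000 = 11.11, so [stock] = 0.5191 x 11.11 = 5.77 M.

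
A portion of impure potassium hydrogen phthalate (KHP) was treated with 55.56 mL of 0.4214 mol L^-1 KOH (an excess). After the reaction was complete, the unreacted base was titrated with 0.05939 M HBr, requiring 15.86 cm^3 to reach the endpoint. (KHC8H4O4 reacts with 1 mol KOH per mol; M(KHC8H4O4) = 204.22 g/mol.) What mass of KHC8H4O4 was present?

Total n(KOH) added = 0.4214 x 0.05556 = 0.02341 mol.
n(HBr) used = 0.05939 x 0.01586 = 0.0009419 mol, which equals the excess n(KOH).
So n(KOH) consumed by the sample = 0.02341 - 0.0009419 = 0.02247 mol.
n(KHC8H4O4) = 0.02247 / 1 = 0.02247 mol.
mass = 0.02247 mol x 204.22 g/mol = 4.59 g.

4.59 g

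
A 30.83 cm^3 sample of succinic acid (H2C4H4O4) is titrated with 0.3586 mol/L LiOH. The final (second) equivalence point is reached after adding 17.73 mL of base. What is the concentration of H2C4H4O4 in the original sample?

0.103 M

n(LiOH) = 0.3586 x 0.01773 = 0.006358 mol.
At the final (second) equivalence point, 2 mol OH^- react per mol H2C4H4O4, so n(H2C4H4O4) = 0.006358 / 2 = 0.003179 mol.
[H2C4H4O4] = 0.003179 / 0.03083 L = 0.103 M.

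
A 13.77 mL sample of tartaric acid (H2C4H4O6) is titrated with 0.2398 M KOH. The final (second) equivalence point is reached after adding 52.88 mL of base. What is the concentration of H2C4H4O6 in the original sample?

n(KOH) = 0.2398 x 0.05288 = 0.01268 mol.
At the final (second) equivalence point, 2 mol OH^- react per mol H2C4H4O6, so n(H2C4H4O6) = 0.01268 / 2 = 0.006340 mol.
[H2C4H4O6] = 0.006340 / 0.01377 L = 0.460 M.

0.460 M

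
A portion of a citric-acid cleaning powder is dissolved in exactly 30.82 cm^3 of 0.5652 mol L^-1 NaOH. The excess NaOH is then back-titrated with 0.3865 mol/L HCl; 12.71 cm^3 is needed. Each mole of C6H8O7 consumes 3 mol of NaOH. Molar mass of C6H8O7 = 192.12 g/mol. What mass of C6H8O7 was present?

Total n(NaOH) added = 0.5652 x 0.03082 = 0.01742 mol.
n(HCl) used = 0.3865 x 0.01271 = 0.004912 mol, which equals the excess n(NaOH).
So n(NaOH) consumed by the sample = 0.01742 - 0.004912 = 0.01251 mol.
n(C6H8O7) = 0.01251 / 3 = 0.004169 mol.
mass = 0.004169 mol x 192.12 g/mol = 0.801 g.

0.801 g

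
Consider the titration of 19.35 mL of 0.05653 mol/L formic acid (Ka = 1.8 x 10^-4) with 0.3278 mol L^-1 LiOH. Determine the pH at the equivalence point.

8.21

n(HCOOH) = 0.05653 x 0.01935 = 0.001094 mol; V(LiOH) at equivalence = 0.001094/0.3278 = 0.003337 L.
At equivalence all the acid is converted to HCOO-; total volume = 0.01935 + 0.003337 = 0.02269 L, so [HCOO-] = 0.001094/0.02269 = 0.04822 M.
Kb = Kw/Ka = 1.0e-14 / 1.8 x 10^-4 = 5.56e-11.
[OH^-] = sqrt(Kb x [HCOO-]) = sqrt(5.56e-11 x 0.04822) = 1.64e-6 M.
pOH = 5.79, so pH = 14.00 - 5.79 = 8.21.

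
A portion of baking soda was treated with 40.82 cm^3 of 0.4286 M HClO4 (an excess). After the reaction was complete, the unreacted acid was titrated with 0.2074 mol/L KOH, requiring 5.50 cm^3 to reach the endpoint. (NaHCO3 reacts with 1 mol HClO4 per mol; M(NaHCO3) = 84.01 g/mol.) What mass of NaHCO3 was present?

Total n(HClO4) added = 0.4286 x 0.04082 = 0.01750 mol.
n(KOH) used = 0.2074 x 0.005500 = 0.001141 mol, which equals the excess n(HClO4).
So n(HClO4) consumed by the sample = 0.01750 - 0.001141 = 0.01635 mol.
n(NaHCO3) = 0.01635 / 1 = 0.01635 mol.
mass = 0.01635 mol x 84.01 g/mol = 1.37 g.

1.37 g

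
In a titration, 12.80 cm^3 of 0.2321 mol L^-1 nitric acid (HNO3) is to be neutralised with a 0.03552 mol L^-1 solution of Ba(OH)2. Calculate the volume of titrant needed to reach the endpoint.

41.8 mL

n(HNO3) = 0.2321 mol/L x 0.01280 L = 0.002971 mol.
The neutralisation is 2 HNO3 : 1 Ba(OH)2, so n(Ba(OH)2) = 0.002971 x 1/2 = 0.001485 mol.
V(Ba(OH)2) = 0.001485 / 0.03552 = 0.04182 L = 41.8 mL.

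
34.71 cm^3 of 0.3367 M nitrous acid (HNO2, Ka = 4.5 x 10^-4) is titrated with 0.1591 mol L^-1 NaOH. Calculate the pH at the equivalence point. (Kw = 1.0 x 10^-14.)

n(HNO2) = 0.3367 x 0.03471 = 0.01169 mol; V(NaOH) at equivalence = 0.01169/0.1591 = 0.07346 L.
At equivalence all the acid is converted to NO2-; total volume = 0.03471 + 0.07346 = 0.1082 L, so [NO2-] = 0.01169/0.1082 = 0.1080 M.
Kb = Kw/Ka = 1.0e-14 / 4.5 x 10^-4 = 2.22e-11.
[OH^-] = sqrt(Kb x [NO2-]) = sqrt(2.22e-11 x 0.1080) = 1.55e-6 M.
pOH = 5.81, so pH = 14.00 - 5.81 = 8.19.

8.19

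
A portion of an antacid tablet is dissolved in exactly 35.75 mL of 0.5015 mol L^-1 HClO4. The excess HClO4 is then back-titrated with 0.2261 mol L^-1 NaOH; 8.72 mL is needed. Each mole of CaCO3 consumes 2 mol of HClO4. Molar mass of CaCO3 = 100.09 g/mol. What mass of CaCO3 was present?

Total n(HClO4) added = 0.5015 x 0.03575 = 0.01793 mol.
n(NaOH) used = 0.2261 x 0.008720 = 0.001972 mol, which equals the excess n(HClO4).
So n(HClO4) consumed by the sample = 0.01793 - 0.001972 = 0.01596 mol.
n(CaCO3) = 0.01596 / 2 = 0.007979 mol.
mass = 0.007979 mol x 100.09 g/mol = 0.799 g.

0.799 g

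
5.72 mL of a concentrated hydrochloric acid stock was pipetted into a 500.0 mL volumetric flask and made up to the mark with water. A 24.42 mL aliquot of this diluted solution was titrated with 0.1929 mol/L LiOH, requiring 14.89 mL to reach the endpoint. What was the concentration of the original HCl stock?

n(LiOH) = 0.1929 x 0.01489 = 0.002872 mol.
n(HCl) in the aliquot = 0.002872 mol.
[diluted HCl] = 0.002872 / 0.02442 = 0.1176 M.
Dilution factor = 500.0/5.720 = 87.41, so [stock] = 0.1176 x 87.41 = 10.3 M.

10.3 M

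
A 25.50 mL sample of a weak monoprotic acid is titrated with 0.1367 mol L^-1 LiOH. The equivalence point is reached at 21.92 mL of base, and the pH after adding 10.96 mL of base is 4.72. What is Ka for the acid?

1.9 x 10^-5

10.96 mL is half of the equivalence volume, so this is the half-equivalence point where [HA] = [A^-].
At half-equivalence pH = pKa, so pKa = 4.72.
Ka = 10^(-4.72) = 1.9 x 10^-5.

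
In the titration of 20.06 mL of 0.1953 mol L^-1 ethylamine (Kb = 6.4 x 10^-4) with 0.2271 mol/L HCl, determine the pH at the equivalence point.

5.89

n(C2H5NH2) = 0.1953 x 0.02006 = 0.003918 mol; V(HCl) at equivalence = 0.003918/0.2271 = 0.01725 L.
At equivalence the base is fully converted to C2H5NH3+; total volume = 0.03731 L, so [C2H5NH3+] = 0.003918/0.03731 = 0.1050 M.
Ka(C2H5NH3+) = Kw/Kb = 1.0e-14 / 6.4 x 10^-4 = 1.56e-11.
[H^+] = sqrt(Ka x [C2H5NH3+]) = sqrt(1.56e-11 x 0.1050) = 1.28e-6 M.
pH = -log(1.28e-6) = 5.89.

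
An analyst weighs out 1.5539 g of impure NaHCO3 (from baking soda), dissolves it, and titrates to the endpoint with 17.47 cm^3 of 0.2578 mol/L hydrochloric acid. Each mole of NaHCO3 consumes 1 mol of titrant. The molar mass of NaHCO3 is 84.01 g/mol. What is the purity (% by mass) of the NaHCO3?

24.3%

n(HCl) = 0.2578 x 0.01747 = 0.004504 mol.
n(NaHCO3) = 0.004504 / 1 = 0.004504 mol.
mass of NaHCO3 = 0.004504 x 84.01 = 0.3784 g.
% purity = 0.3784 / 1.5539 x 100 = 24.3%.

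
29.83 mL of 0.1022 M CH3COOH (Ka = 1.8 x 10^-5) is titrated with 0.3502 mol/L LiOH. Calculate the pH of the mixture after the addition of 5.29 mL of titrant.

Initial n(CH3COOH) = 0.1022 x 0.02983 = 0.003049 mol.
n(LiOH) added = 0.3502 x 0.005290 = 0.001853 mol, converting that many moles of CH3COOH to CH3COO-.
Remaining n(CH3COOH) = 0.001196 mol; n(CH3COO-) = 0.001853 mol.
By Henderson-Hasselbalch, pH = pKa + log([A^-]/[HA]) = 4.74 + log(0.001853/0.001196) = 4.74 + (+0.19) = 4.93.

4.93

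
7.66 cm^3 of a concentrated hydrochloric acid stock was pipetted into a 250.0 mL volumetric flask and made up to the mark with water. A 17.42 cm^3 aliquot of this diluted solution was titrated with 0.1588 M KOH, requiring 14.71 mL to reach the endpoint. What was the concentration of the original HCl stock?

4.38 M

n(KOH) = 0.1588 x 0.01471 = 0.002336 mol.
n(HCl) in the aliquot = 0.002336 mol.
[diluted HCl] = 0.002336 / 0.01742 = 0.1341 M.
Dilution factor = 250.0/7.660 = 32.64, so [stock] = 0.1341 x 32.64 = 4.38 M.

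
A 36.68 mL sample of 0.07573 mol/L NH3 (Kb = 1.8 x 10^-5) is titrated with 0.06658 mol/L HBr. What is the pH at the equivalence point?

n(NH3) = 0.07573 x 0.03668 = 0.002778 mol; V(HBr) at equivalence = 0.002778/0.06658 = 0.04172 L.
At equivalence the base is fully converted to NH4+; total volume = 0.07840 L, so [NH4+] = 0.002778/0.07840 = 0.03543 M.
Ka(NH4+) = Kw/Kb = 1.0e-14 / 1.8 x 10^-5 = 5.56e-10.
[H^+] = sqrt(Ka x [NH4+]) = sqrt(5.56e-10 x 0.03543) = 4.44e-6 M.
pH = -log(4.44e-6) = 5.35.

5.35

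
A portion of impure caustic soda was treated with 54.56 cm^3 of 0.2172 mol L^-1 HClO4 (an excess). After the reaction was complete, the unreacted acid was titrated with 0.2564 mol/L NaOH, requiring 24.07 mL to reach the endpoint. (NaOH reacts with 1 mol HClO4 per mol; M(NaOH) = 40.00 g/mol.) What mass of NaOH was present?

0.227 g

Total n(HClO4) added = 0.2172 x 0.05456 = 0.01185 mol.
n(NaOH) used = 0.2564 x 0.02407 = 0.006172 mol, which equals the excess n(HClO4).
So n(HClO4) consumed by the sample = 0.01185 - 0.006172 = 0.005679 mol.
n(NaOH) = 0.005679 / 1 = 0.005679 mol.
mass = 0.005679 mol x 40.00 g/mol = 0.227 g.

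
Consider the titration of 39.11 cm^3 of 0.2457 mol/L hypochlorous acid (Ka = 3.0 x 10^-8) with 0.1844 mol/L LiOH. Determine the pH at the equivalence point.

n(HClO) = 0.2457 x 0.03911 = 0.009609 mol; V(LiOH) at equivalence = 0.009609/0.1844 = 0.05211 L.
At equivalence all the acid is converted to ClO-; total volume = 0.03911 + 0.05211 = 0.09122 L, so [ClO-] = 0.009609/0.09122 = 0.1053 M.
Kb = Kw/Ka = 1.0e-14 / 3.0 x 10^-8 = 3.33e-7.
[OH^-] = sqrt(Kb x [ClO-]) = sqrt(3.33e-7 x 0.1053) = 0.000187 M.
pOH = 3.73, so pH = 14.00 - 3.73 = 10.27.

10.27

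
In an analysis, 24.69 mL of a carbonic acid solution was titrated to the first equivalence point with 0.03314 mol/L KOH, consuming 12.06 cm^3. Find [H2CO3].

0.0162 M

n(KOH) = 0.03314 x 0.01206 = 0.0003997 mol.
At the first equivalence point, 1 mol OH^- react per mol H2CO3, so n(H2CO3) = 0.0003997 / 1 = 0.0003997 mol.
[H2CO3] = 0.0003997 / 0.02469 L = 0.0162 M.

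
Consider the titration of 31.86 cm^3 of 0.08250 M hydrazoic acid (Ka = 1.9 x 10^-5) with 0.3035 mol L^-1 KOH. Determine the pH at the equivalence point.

8.77

n(HN3) = 0.08250 x 0.03186 = 0.002628 mol; V(KOH) at equivalence = 0.002628/0.3035 = 0.008660 L.
At equivalence all the acid is converted to N3-; total volume = 0.03186 + 0.008660 = 0.04052 L, so [N3-] = 0.002628/0.04052 = 0.06487 M.
Kb = Kw/Ka = 1.0e-14 / 1.9 x 10^-5 = 5.26e-10.
[OH^-] = sqrt(Kb x [N3-]) = sqrt(5.26e-10 x 0.06487) = 5.84e-6 M.
pOH = 5.23, so pH = 14.00 - 5.23 = 8.77.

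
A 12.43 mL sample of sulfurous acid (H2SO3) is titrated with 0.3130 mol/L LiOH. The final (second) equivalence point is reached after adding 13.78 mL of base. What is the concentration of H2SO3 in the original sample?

0.173 M

n(LiOH) = 0.3130 x 0.01378 = 0.004313 mol.
At the final (second) equivalence point, 2 mol OH^- react per mol H2SO3, so n(H2SO3) = 0.004313 / 2 = 0.002157 mol.
[H2SO3] = 0.002157 / 0.01243 L = 0.173 M.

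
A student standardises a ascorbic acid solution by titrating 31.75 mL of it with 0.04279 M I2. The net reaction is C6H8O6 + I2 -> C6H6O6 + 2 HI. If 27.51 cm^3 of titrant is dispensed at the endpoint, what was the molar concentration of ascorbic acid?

0.0371 M

n(I2) = 0.04279 x 0.02751 = 0.001177 mol.
From the balanced equation, 1 mol I2 reacts with 1 mol ascorbic acid, so n(ascorbic acid) = 0.001177 x 1/1 = 0.001177 mol.
[ascorbic acid] = 0.001177 / 0.03175 L = 0.0371 M.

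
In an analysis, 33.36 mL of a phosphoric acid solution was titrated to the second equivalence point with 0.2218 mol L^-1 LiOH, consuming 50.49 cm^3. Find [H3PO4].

n(LiOH) = 0.2218 x 0.05049 = 0.01120 mol.
At the second equivalence point, 2 mol OH^- react per mol H3PO4, so n(H3PO4) = 0.01120 / 2 = 0.005599 mol.
[H3PO4] = 0.005599 / 0.03336 L = 0.168 M.

0.168 M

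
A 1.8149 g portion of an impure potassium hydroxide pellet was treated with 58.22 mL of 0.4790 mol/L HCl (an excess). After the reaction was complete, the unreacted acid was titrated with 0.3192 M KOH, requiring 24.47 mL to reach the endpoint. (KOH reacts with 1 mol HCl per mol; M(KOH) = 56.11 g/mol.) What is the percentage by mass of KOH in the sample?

Total n(HCl) added = 0.4790 x 0.05822 = 0.02789 mol.
n(KOH) used = 0.3192 x 0.02447 = 0.007811 mol, which equals the excess n(HCl).
So n(HCl) consumed by the sample = 0.02789 - 0.007811 = 0.02008 mol.
n(KOH) = 0.02008 / 1 = 0.02008 mol.
mass KOH = 0.02008 x 56.11 = 1.126 g, so %KOH = 1.126/1.8149 x 100 = 62.1%.

62.1%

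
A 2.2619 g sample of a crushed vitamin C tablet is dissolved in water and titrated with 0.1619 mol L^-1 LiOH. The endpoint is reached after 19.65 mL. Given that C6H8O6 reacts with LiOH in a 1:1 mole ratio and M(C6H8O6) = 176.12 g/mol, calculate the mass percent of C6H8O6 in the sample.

n(LiOH) = 0.1619 x 0.01965 = 0.003181 mol.
n(C6H8O6) = 0.003181 / 1 = 0.003181 mol.
mass of C6H8O6 = 0.003181 x 176.12 = 0.5603 g.
% purity = 0.5603 / 2.2619 x 100 = 24.8%.

24.8%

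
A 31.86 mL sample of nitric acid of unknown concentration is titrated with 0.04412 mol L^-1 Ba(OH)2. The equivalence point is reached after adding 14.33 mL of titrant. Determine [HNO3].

0.0397 M

n(Ba(OH)2) delivered = 0.04412 x 0.01433 = 0.0006322 mol.
The reaction is 2 HNO3 + 1 Ba(OH)2, so n(HNO3) = 0.0006322 x 2/1 = 0.001264 mol.
[HNO3] = 0.001264 mol / 0.03186 L = 0.0397 M.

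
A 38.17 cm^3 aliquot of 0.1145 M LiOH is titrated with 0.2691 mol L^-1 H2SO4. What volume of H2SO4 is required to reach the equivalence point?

8.12 mL

n(LiOH) = 0.1145 mol/L x 0.03817 L = 0.004370 mol.
The neutralisation is 2 LiOH : 1 H2SO4, so n(H2SO4) = 0.004370 x 1/2 = 0.002185 mol.
V(H2SO4) = 0.002185 / 0.2691 = 0.008121 L = 8.12 mL.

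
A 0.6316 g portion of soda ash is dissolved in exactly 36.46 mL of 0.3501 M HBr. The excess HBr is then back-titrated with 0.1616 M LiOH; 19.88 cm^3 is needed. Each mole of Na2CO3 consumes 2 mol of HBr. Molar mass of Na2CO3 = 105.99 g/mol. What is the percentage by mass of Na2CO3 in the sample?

80.1%

Total n(HBr) added = 0.3501 x 0.03646 = 0.01276 mol.
n(LiOH) used = 0.1616 x 0.01988 = 0.003213 mol, which equals the excess n(HBr).
So n(HBr) consumed by the sample = 0.01276 - 0.003213 = 0.009552 mol.
n(Na2CO3) = 0.009552 / 2 = 0.004776 mol.
mass Na2CO3 = 0.004776 x 105.99 = 0.5062 g, so %Na2CO3 = 0.5062/0.6316 x 100 = 80.1%.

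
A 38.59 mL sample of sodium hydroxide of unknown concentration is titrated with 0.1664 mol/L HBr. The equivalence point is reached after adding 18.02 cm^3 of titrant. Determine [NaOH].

0.0777 M

n(HBr) delivered = 0.1664 x 0.01802 = 0.002999 mol.
For a 1:1 reaction, n(NaOH) = 0.002999 mol.
[NaOH] = 0.002999 mol / 0.03859 L = 0.0777 M.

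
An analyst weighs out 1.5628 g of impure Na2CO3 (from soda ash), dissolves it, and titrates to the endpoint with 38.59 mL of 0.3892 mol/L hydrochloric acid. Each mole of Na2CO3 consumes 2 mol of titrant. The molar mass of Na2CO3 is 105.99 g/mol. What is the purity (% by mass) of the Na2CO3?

n(HCl) = 0.3892 x 0.03859 = 0.01502 mol.
n(Na2CO3) = 0.01502 / 2 = 0.007510 mol.
mass of Na2CO3 = 0.007510 x 105.99 = 0.7959 g.
% purity = 0.7959 / 1.5628 x 100 = 50.9%.

50.9%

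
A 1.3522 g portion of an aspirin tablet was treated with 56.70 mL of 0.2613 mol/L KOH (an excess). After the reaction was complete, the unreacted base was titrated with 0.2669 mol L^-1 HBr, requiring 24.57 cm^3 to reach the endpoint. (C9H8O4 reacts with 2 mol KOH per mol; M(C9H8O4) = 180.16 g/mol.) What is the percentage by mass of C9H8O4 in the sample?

Total n(KOH) added = 0.2613 x 0.05670 = 0.01482 mol.
n(HBr) used = 0.2669 x 0.02457 = 0.006558 mol, which equals the excess n(KOH).
So n(KOH) consumed by the sample = 0.01482 - 0.006558 = 0.008258 mol.
n(C9H8O4) = 0.008258 / 2 = 0.004129 mol.
mass C9H8O4 = 0.004129 x 180.16 = 0.7439 g, so %C9H8O4 = 0.7439/1.3522 x 100 = 55.0%.

55.0%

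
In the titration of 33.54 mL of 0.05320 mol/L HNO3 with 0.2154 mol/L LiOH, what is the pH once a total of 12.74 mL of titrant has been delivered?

n(acid) = 0.05320 x 0.03354 = 0.001784 mol; n(LiOH) added = 0.2154 x 0.01274 = 0.002744 mol.
Base is in excess by 0.002744 - 0.001784 = 0.0009599 mol in a total volume of 0.04628 L.
[OH^-] = 0.0009599/0.04628 = 0.02074 M, so pOH = 1.68 and pH = 14.00 - 1.68 = 12.32.

12.32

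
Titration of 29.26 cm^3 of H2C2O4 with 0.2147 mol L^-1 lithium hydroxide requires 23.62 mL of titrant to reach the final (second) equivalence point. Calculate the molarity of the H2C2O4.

n(LiOH) = 0.2147 x 0.02362 = 0.005071 mol.
At the final (second) equivalence point, 2 mol OH^- react per mol H2C2O4, so n(H2C2O4) = 0.005071 / 2 = 0.002536 mol.
[H2C2O4] = 0.002536 / 0.02926 L = 0.0867 M.

0.0867 M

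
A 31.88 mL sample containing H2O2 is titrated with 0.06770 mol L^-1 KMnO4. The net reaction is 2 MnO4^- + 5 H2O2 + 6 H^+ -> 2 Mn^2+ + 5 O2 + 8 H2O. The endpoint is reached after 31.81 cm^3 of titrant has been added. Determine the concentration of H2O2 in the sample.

0.169 M

n(KMnO4) = 0.06770 x 0.03181 = 0.002154 mol.
From the balanced equation, 2 mol KMnO4 reacts with 5 mol H2O2, so n(H2O2) = 0.002154 x 5/2 = 0.005384 mol.
[H2O2] = 0.005384 / 0.03188 L = 0.169 M.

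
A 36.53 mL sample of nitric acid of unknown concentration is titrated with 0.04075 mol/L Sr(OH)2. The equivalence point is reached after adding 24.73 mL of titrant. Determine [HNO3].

0.0552 M

n(Sr(OH)2) delivered = 0.04075 x 0.02473 = 0.001008 mol.
The reaction is 2 HNO3 + 1 Sr(OH)2, so n(HNO3) = 0.001008 x 2/1 = 0.002015 mol.
[HNO3] = 0.002015 mol / 0.03653 L = 0.0552 M.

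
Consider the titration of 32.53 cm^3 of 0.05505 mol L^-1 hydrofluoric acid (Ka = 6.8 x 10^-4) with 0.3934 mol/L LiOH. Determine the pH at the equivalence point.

7.93

n(HF) = 0.05505 x 0.03253 = 0.001791 mol; V(LiOH) at equivalence = 0.001791/0.3934 = 0.004552 L.
At equivalence all the acid is converted to F-; total volume = 0.03253 + 0.004552 = 0.03708 L, so [F-] = 0.001791/0.03708 = 0.04829 M.
Kb = Kw/Ka = 1.0e-14 / 6.8 x 10^-4 = 1.47e-11.
[OH^-] = sqrt(Kb x [F-]) = sqrt(1.47e-11 x 0.04829) = 8.43e-7 M.
pOH = 6.07, so pH = 14.00 - 6.07 = 7.93.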